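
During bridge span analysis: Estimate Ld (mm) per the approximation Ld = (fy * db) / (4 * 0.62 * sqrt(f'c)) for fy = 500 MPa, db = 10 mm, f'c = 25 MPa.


Ld = (fy * db) / (4 * 0.62 * sqrt(f'c))
= (500 * 10) / (4 * 0.62 * sqrt(25))
= 5000 / 12.4
= 403.23 mm

403.23 mm


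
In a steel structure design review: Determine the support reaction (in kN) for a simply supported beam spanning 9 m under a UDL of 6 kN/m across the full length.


Total load = w * L = 6 * 9 = 54 kN
By symmetry, each reaction R = total / 2 = 54 / 2 = 27.0 kN

27.0 kN


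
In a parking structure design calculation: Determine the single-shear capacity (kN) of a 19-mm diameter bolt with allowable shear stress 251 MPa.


A = pi * d^2 / 4 = pi * 19^2 / 4 = 283.5287 mm^2
V = f_v * A / 1000 = 251 * 283.5287 / 1000
= 71.1657 kN

71.1657 kN


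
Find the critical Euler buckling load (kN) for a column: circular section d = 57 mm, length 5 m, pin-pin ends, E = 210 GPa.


I = pi * d^4 / 64 = 518166.49 mm^4
L = 5000.0 mm
P_cr = pi^2 * E * I / L^2
= 9.8696 * 210000.0 * 518166.49 / 5000.0^2
= 42958.43 N = 42.9584 kN

42.9584 kN


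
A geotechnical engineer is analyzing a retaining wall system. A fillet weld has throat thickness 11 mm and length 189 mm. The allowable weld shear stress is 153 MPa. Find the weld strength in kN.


Strength = throat * length * allowable stress
= 11 * 189 * 153 N
= 318087 N
= 318.09 kN

318.09 kN


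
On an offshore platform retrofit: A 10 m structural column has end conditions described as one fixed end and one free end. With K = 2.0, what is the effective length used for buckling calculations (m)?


L_eff = K * L
= 2.0 * 10
= 20.0 m

20.0 m


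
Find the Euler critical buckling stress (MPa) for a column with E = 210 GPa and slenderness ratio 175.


sigma_cr = pi^2 * E / lambda^2
= 9.8696 * 210000.0 / 175^2
= 9.8696 * 210000.0 / 30625
= 67.6773 MPa

67.6773 MPa


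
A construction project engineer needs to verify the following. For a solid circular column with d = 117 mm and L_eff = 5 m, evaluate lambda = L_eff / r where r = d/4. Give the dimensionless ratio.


Radius of gyration r = d / 4 = 117 / 4 = 29.25 mm
L_eff = 5000.0 mm
Slenderness ratio = L / r = 5000.0 / 29.25 = 170.94 (dimensionless)

170.94 (dimensionless)


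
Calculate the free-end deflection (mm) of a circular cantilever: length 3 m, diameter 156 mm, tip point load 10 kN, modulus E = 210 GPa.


I = pi * d^4 / 64 = pi * 156^4 / 64 = 29071557.0 mm^4
L = 3000.0 mm, P = 10000.0 N, E = 210000.0 MPa
delta = P * L^3 / (3 * E * I)
= 10000.0 * 3000.0^3 / (3 * 210000.0 * 29071557.0)
= 14.7419 mm

14.7419 mm


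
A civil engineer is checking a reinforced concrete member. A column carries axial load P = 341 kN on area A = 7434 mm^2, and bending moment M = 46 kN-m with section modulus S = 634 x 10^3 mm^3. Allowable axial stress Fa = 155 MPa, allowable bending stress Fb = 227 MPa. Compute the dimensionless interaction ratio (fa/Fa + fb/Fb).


f_a = P / A = 341000.0 / 7434 = 45.8703 MPa
f_b = M / S = 46000000.0 / 634000.0 = 72.5552 MPa
Ratio = f_a / Fa + f_b / Fb
= 45.8703 / 155 + 72.5552 / 227
= 0.6156 (dimensionless)

0.6156 (dimensionless)


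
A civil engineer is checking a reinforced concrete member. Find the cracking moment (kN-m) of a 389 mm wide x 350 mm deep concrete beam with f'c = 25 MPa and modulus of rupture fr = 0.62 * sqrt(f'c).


fr = 0.62 * sqrt(25) = 0.62 * 5.0 = 3.1 MPa
I = 389 * 350^3 / 12 = 1389864583.33 mm^4
y_t = 175.0 mm
M_cr = fr * I / y_t = 3.1 * 1389864583.33 / 175.0 N-mm
= 24.6205 kN-m

24.6205 kN-m


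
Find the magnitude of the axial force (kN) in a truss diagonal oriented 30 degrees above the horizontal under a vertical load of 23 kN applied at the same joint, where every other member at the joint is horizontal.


At the joint, only the diagonal has a vertical component, so vertical equilibrium gives:
F * sin(30) = 23
F = 23 / sin(30)
= 23 / 0.5
= 46.0 kN

46.0 kN


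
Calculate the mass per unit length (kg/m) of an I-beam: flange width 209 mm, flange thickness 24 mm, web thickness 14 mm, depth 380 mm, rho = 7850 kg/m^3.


A_flanges = 2 * 209 * 24 = 10032 mm^2
A_web = (380 - 2 * 24) * 14 = 4648 mm^2
A_total = 10032 + 4648 = 14680 mm^2 = 0.014680 m^2
Weight = rho * A = 7850 * 0.014680 = 115.238 kg/m

115.238 kg/m


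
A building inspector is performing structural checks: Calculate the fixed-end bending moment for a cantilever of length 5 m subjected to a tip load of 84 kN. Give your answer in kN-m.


For a cantilever with a point load at the free end:
M_max = P * L = 84 * 5 = 420 kN-m

420 kN-m


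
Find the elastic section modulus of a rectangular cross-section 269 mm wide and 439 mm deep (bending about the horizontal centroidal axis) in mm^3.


S = b * h^2 / 6
= 269 * 439^2 / 6
= 269 * 192721 / 6
= 8640324.83 mm^3

8640324.83 mm^3


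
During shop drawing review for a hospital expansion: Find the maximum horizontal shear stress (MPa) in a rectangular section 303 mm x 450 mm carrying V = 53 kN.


A = b * h = 303 * 450 = 136350 mm^2
V = 53 kN = 53000.0 N
tau_max = 1.5 * V / A = 1.5 * 53000.0 / 136350
= 0.5831 MPa

0.5831 MPa


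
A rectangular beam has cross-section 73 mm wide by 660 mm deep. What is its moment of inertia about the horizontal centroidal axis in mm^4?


I = b * h^3 / 12
= 73 * 660^3 / 12
= 73 * 287496000 / 12
= 1748934000.0 mm^4

1748934000.0 mm^4


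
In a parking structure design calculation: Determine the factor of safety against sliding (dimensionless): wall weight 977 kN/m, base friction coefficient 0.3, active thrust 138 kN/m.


Resisting force = mu * W = 0.3 * 977 = 293.1 kN/m
FOS = Resisting / Driving = 293.1 / 138
= 2.1239 (dimensionless)

2.1239 (dimensionless)


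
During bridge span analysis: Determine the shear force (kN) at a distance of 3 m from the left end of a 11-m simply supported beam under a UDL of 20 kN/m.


R_A = w * L / 2 = 20 * 11 / 2 = 110.0 kN
V(x) = R_A - w * x = 110.0 - 20 * 3
= 50.0 kN

50.0 kN


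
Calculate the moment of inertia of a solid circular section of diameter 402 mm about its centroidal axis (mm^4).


r = d / 2 = 402 / 2 = 201.0 mm
I = pi * r^4 / 4 = pi * 201.0^4 / 4
= 1281958927.33 mm^4

1281958927.33 mm^4


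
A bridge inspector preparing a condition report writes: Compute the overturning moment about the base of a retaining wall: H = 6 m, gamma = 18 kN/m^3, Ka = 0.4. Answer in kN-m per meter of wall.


Pa = 0.5 * Ka * gamma * H^2
= 0.5 * 0.4 * 18 * 6^2
= 129.6 kN/m
Arm = H / 3 = 6 / 3 = 2.0 m
Mo = Pa * arm = Pa * H / 3 = 129.6 * 6 / 3 = 259.2 kN-m/m

259.2 kN-m/m


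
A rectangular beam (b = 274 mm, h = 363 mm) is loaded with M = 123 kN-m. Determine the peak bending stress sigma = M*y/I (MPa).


I = b * h^3 / 12 = 274 * 363^3 / 12 = 1092167356.5 mm^4
y = h / 2 = 363 / 2 = 181.5 mm
M = 123 kN-m = 123000000.0 N-mm
sigma = M * y / I = 123000000.0 * 181.5 / 1092167356.5
= 20.44 MPa

20.44 MPa


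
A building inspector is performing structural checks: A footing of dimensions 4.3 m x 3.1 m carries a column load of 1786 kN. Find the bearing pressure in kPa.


A = 4.3 * 3.1 = 13.33 m^2
q = P / A = 1786 / 13.33
= 133.9835 kPa

133.9835 kPa


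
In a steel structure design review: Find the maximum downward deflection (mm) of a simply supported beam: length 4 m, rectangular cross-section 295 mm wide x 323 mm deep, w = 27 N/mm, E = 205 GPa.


I = 295 * 323^3 / 12 = 828415730.42 mm^4
L = 4000.0 mm, w = 27 N/mm, E = 205000.0 MPa
delta = 5 * w * L^4 / (384 * E * I)
= 5 * 27 * 4000.0^4 / (384 * 205000.0 * 828415730.42)
= 0.53 mm

0.53 mm


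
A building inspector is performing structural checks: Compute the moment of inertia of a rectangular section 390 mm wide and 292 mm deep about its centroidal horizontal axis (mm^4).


I = b * h^3 / 12
= 390 * 292^3 / 12
= 390 * 24897088 / 12
= 809155360.0 mm^4

809155360.0 mm^4


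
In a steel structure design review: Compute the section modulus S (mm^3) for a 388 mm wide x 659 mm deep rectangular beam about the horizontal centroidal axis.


S = b * h^2 / 6
= 388 * 659^2 / 6
= 388 * 434281 / 6
= 28083504.67 mm^3

28083504.67 mm^3


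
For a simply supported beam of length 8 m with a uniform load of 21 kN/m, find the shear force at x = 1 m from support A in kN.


R_A = w * L / 2 = 21 * 8 / 2 = 84.0 kN
V(x) = R_A - w * x = 84.0 - 21 * 1
= 63.0 kN

63.0 kN


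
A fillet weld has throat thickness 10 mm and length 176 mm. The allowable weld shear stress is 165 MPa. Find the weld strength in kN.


Strength = throat * length * allowable stress
= 10 * 176 * 165 N
= 290400 N
= 290.4 kN

290.4 kN


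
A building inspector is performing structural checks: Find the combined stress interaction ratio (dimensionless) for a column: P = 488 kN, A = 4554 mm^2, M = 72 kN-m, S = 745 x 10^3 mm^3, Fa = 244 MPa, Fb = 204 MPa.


f_a = P / A = 488000.0 / 4554 = 107.1585 MPa
f_b = M / S = 72000000.0 / 745000.0 = 96.6443 MPa
Ratio = f_a / Fa + f_b / Fb
= 107.1585 / 244 + 96.6443 / 204
= 0.9129 (dimensionless)

0.9129 (dimensionless)


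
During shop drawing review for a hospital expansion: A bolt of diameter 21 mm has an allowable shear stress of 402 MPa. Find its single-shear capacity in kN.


A = pi * d^2 / 4 = pi * 21^2 / 4 = 346.3606 mm^2
V = f_v * A / 1000 = 402 * 346.3606 / 1000
= 139.237 kN

139.237 kN


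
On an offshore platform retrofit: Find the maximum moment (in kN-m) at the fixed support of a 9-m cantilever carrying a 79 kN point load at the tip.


For a cantilever with a point load at the free end:
M_max = P * L = 79 * 9 = 711 kN-m

711 kN-m


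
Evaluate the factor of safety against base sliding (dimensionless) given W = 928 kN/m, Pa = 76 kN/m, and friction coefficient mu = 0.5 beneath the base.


Resisting force = mu * W = 0.5 * 928 = 464.0 kN/m
FOS = Resisting / Driving = 464.0 / 76
= 6.1053 (dimensionless)

6.1053 (dimensionless)


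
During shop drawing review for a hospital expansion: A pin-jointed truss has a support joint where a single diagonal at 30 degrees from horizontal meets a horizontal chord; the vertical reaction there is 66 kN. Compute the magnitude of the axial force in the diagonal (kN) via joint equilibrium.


At the joint, only the diagonal has a vertical component, so vertical equilibrium gives:
F * sin(30) = 66
F = 66 / sin(30)
= 66 / 0.5
= 132.0 kN

132.0 kN


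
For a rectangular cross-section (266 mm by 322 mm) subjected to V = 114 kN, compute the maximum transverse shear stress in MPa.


A = b * h = 266 * 322 = 85652 mm^2
V = 114 kN = 114000.0 N
tau_max = 1.5 * V / A = 1.5 * 114000.0 / 85652
= 1.9965 MPa

1.9965 MPa


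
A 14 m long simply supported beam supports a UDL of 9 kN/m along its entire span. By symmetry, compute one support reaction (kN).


Total load = w * L = 9 * 14 = 126 kN
By symmetry, each reaction R = total / 2 = 126 / 2 = 63.0 kN

63.0 kN


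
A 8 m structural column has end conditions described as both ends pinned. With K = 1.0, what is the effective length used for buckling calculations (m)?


L_eff = K * L
= 1.0 * 8
= 8.0 m

8.0 m


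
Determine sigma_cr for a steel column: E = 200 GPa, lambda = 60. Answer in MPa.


sigma_cr = pi^2 * E / lambda^2
= 9.8696 * 200000.0 / 60^2
= 9.8696 * 200000.0 / 3600
= 548.3114 MPa

548.3114 MPa


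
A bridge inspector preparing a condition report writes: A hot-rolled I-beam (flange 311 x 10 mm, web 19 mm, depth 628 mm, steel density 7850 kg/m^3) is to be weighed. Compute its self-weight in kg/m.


A_flanges = 2 * 311 * 10 = 6220 mm^2
A_web = (628 - 2 * 10) * 19 = 11552 mm^2
A_total = 6220 + 11552 = 17772 mm^2 = 0.017772 m^2
Weight = rho * A = 7850 * 0.017772 = 139.5102 kg/m

139.5102 kg/m


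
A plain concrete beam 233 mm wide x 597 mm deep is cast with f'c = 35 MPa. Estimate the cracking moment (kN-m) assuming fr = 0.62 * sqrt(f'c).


fr = 0.62 * sqrt(35) = 0.62 * 5.9161 = 3.668 MPa
I = 233 * 597^3 / 12 = 4131404025.75 mm^4
y_t = 298.5 mm
M_cr = fr * I / y_t = 3.668 * 4131404025.75 / 298.5 N-mm
= 50.7667 kN-m

50.7667 kN-m


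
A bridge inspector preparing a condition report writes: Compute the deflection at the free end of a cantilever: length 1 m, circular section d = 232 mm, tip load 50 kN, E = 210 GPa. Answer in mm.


I = pi * d^4 / 64 = pi * 232^4 / 64 = 142207282.79 mm^4
L = 1000.0 mm, P = 50000.0 N, E = 210000.0 MPa
delta = P * L^3 / (3 * E * I)
= 50000.0 * 1000.0^3 / (3 * 210000.0 * 142207282.79)
= 0.5581 mm

0.5581 mm


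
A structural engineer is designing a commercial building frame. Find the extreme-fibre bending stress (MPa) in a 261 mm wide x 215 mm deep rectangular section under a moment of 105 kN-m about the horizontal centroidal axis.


I = b * h^3 / 12 = 261 * 215^3 / 12 = 216159656.25 mm^4
y = h / 2 = 215 / 2 = 107.5 mm
M = 105 kN-m = 105000000.0 N-mm
sigma = M * y / I = 105000000.0 * 107.5 / 216159656.25
= 52.22 MPa

52.22 MPa


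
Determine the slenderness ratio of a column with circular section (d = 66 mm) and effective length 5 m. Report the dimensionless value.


Radius of gyration r = d / 4 = 66 / 4 = 16.5 mm
L_eff = 5000.0 mm
Slenderness ratio = L / r = 5000.0 / 16.5 = 303.03 (dimensionless)

303.03 (dimensionless)


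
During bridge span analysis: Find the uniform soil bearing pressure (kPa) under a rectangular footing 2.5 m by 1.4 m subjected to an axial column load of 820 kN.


A = 2.5 * 1.4 = 3.5 m^2
q = P / A = 820 / 3.5
= 234.2857 kPa

234.2857 kPa


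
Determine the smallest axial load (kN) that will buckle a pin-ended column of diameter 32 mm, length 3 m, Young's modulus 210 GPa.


I = pi * d^4 / 64 = 51471.85 mm^4
L = 3000.0 mm
P_cr = pi^2 * E * I / L^2
= 9.8696 * 210000.0 * 51471.85 / 3000.0^2
= 11853.49 N = 11.8535 kN

11.8535 kN


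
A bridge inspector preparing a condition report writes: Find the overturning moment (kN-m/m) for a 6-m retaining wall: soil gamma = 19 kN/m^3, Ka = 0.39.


Pa = 0.5 * Ka * gamma * H^2
= 0.5 * 0.39 * 19 * 6^2
= 133.38 kN/m
Arm = H / 3 = 6 / 3 = 2.0 m
Mo = Pa * arm = Pa * H / 3 = 133.38 * 6 / 3 = 266.76 kN-m/m

266.76 kN-m/m


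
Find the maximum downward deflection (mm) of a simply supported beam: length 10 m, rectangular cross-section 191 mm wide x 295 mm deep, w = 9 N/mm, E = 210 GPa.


I = 191 * 295^3 / 12 = 408618635.42 mm^4
L = 10000.0 mm, w = 9 N/mm, E = 210000.0 MPa
delta = 5 * w * L^4 / (384 * E * I)
= 5 * 9 * 10000.0^4 / (384 * 210000.0 * 408618635.42)
= 13.6566 mm

13.6566 mm


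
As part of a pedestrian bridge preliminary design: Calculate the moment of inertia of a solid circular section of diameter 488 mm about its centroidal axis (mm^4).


r = d / 2 = 488 / 2 = 244.0 mm
I = pi * r^4 / 4 = pi * 244.0^4 / 4
= 2783871511.58 mm^4

2783871511.58 mm^4


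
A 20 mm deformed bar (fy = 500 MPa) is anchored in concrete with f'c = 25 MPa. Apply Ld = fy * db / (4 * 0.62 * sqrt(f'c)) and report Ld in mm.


Ld = (fy * db) / (4 * 0.62 * sqrt(f'c))
= (500 * 20) / (4 * 0.62 * sqrt(25))
= 10000 / 12.4
= 806.45 mm

806.45 mm


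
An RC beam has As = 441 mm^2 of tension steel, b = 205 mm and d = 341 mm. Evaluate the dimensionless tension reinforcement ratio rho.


rho = As / (b * d)
= 441 / (205 * 341)
= 441 / 69905
= 0.006309 (dimensionless)

0.006309 (dimensionless)


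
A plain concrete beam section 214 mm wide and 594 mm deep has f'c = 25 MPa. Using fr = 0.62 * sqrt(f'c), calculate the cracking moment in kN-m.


fr = 0.62 * sqrt(25) = 0.62 * 5.0 = 3.1 MPa
I = 214 * 594^3 / 12 = 3737591748.0 mm^4
y_t = 297.0 mm
M_cr = fr * I / y_t = 3.1 * 3737591748.0 / 297.0 N-mm
= 39.0119 kN-m

39.0119 kN-m


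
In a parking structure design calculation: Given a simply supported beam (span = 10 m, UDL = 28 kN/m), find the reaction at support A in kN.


Total load = w * L = 28 * 10 = 280 kN
By symmetry, each reaction R = total / 2 = 280 / 2 = 140.0 kN

140.0 kN


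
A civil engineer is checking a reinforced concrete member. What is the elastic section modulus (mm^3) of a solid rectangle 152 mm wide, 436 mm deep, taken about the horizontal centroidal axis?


S = b * h^2 / 6
= 152 * 436^2 / 6
= 152 * 190096 / 6
= 4815765.33 mm^3

4815765.33 mm^3


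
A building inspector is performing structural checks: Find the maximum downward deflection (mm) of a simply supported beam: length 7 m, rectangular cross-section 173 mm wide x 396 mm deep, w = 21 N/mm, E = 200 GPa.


I = 173 * 396^3 / 12 = 895262544.0 mm^4
L = 7000.0 mm, w = 21 N/mm, E = 200000.0 MPa
delta = 5 * w * L^4 / (384 * E * I)
= 5 * 21 * 7000.0^4 / (384 * 200000.0 * 895262544.0)
= 3.6667 mm

3.6667 mm


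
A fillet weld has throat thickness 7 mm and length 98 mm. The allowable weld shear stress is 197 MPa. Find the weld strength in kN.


Strength = throat * length * allowable stress
= 7 * 98 * 197 N
= 135142 N
= 135.14 kN

135.14 kN


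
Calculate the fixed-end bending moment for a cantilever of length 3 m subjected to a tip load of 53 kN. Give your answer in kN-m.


For a cantilever with a point load at the free end:
M_max = P * L = 53 * 3 = 159 kN-m

159 kN-m


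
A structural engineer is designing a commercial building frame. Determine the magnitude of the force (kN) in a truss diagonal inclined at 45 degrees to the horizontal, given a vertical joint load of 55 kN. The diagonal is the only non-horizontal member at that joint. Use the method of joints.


At the joint, only the diagonal has a vertical component, so vertical equilibrium gives:
F * sin(45) = 55
F = 55 / sin(45)
= 55 / 0.707107
= 77.78 kN

77.78 kN


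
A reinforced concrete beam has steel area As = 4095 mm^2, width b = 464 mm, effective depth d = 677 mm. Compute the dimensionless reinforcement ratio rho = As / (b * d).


rho = As / (b * d)
= 4095 / (464 * 677)
= 4095 / 314128
= 0.013036 (dimensionless)

0.013036 (dimensionless)


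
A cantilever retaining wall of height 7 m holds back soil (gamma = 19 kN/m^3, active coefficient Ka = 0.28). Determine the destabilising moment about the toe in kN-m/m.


Pa = 0.5 * Ka * gamma * H^2
= 0.5 * 0.28 * 19 * 7^2
= 130.34 kN/m
Arm = H / 3 = 7 / 3 = 2.3333 m
Mo = Pa * arm = Pa * H / 3 = 130.34 * 7 / 3 = 304.1267 kN-m/m

304.1267 kN-m/m


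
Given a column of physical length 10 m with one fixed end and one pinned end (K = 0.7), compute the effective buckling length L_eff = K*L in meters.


L_eff = K * L
= 0.7 * 10
= 7.0 m

7.0 m


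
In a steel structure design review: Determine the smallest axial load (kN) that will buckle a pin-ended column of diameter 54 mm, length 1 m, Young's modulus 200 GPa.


I = pi * d^4 / 64 = 417392.79 mm^4
L = 1000.0 mm
P_cr = pi^2 * E * I / L^2
= 9.8696 * 200000.0 * 417392.79 / 1000.0^2
= 823900.33 N = 823.9003 kN

823.9003 kN


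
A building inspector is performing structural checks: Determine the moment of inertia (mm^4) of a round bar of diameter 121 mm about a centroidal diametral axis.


r = d / 2 = 121 / 2 = 60.5 mm
I = pi * r^4 / 4 = pi * 60.5^4 / 4
= 10522316.97 mm^4

10522316.97 mm^4


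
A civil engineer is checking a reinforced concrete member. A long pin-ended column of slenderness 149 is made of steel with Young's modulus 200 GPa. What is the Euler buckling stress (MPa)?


sigma_cr = pi^2 * E / lambda^2
= 9.8696 * 200000.0 / 149^2
= 9.8696 * 200000.0 / 22201
= 88.9113 MPa

88.9113 MPa


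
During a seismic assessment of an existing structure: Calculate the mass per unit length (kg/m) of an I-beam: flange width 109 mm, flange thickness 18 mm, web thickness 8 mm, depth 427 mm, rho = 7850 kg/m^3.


A_flanges = 2 * 109 * 18 = 3924 mm^2
A_web = (427 - 2 * 18) * 8 = 3128 mm^2
A_total = 3924 + 3128 = 7052 mm^2 = 0.007052 m^2
Weight = rho * A = 7850 * 0.007052 = 55.3582 kg/m

55.3582 kg/m


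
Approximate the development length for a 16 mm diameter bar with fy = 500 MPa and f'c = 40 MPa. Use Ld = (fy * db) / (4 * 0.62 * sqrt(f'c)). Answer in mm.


Ld = (fy * db) / (4 * 0.62 * sqrt(f'c))
= (500 * 16) / (4 * 0.62 * sqrt(40))
= 8000 / 15.6849
= 510.04 mm

510.04 mm


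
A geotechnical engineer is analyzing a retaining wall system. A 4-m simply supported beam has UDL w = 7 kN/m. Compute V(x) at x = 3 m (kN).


R_A = w * L / 2 = 7 * 4 / 2 = 14.0 kN
V(x) = R_A - w * x = 14.0 - 7 * 3
= -7.0 kN

-7.0 kN


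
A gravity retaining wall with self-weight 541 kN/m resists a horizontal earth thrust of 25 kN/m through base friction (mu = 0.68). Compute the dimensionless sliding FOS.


Resisting force = mu * W = 0.68 * 541 = 367.88 kN/m
FOS = Resisting / Driving = 367.88 / 25
= 14.7152 (dimensionless)

14.7152 (dimensionless)


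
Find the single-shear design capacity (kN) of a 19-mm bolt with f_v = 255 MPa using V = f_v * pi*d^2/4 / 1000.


A = pi * d^2 / 4 = pi * 19^2 / 4 = 283.5287 mm^2
V = f_v * A / 1000 = 255 * 283.5287 / 1000
= 72.2998 kN

72.2998 kN


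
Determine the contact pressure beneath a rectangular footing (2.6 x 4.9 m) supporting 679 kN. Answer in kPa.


A = 2.6 * 4.9 = 12.74 m^2
q = P / A = 679 / 12.74
= 53.2967 kPa

53.2967 kPa


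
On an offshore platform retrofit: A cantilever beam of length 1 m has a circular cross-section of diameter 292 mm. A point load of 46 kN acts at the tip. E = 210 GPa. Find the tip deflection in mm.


I = pi * d^4 / 64 = pi * 292^4 / 64 = 356862821.2 mm^4
L = 1000.0 mm, P = 46000.0 N, E = 210000.0 MPa
delta = P * L^3 / (3 * E * I)
= 46000.0 * 1000.0^3 / (3 * 210000.0 * 356862821.2)
= 0.2046 mm

0.2046 mm


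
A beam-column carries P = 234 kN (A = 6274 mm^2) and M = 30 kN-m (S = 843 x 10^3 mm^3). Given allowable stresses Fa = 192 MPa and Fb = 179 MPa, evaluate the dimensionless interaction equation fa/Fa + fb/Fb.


f_a = P / A = 234000.0 / 6274 = 37.2968 MPa
f_b = M / S = 30000000.0 / 843000.0 = 35.5872 MPa
Ratio = f_a / Fa + f_b / Fb
= 37.2968 / 192 + 35.5872 / 179
= 0.3931 (dimensionless)

0.3931 (dimensionless)


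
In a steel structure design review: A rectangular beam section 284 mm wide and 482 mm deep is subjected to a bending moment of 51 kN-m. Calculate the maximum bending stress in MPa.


I = b * h^3 / 12 = 284 * 482^3 / 12 = 2650197309.33 mm^4
y = h / 2 = 482 / 2 = 241.0 mm
M = 51 kN-m = 51000000.0 N-mm
sigma = M * y / I = 51000000.0 * 241.0 / 2650197309.33
= 4.64 MPa

4.64 MPa


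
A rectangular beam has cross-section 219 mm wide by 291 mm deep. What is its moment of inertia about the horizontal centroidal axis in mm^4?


I = b * h^3 / 12
= 219 * 291^3 / 12
= 219 * 24642171 / 12
= 449719620.75 mm^4

449719620.75 mm^4


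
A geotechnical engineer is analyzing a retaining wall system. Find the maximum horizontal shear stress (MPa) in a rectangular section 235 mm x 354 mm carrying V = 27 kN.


A = b * h = 235 * 354 = 83190 mm^2
V = 27 kN = 27000.0 N
tau_max = 1.5 * V / A = 1.5 * 27000.0 / 83190
= 0.4868 MPa

0.4868 MPa


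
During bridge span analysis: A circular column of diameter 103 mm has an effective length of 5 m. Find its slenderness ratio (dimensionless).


Radius of gyration r = d / 4 = 103 / 4 = 25.75 mm
L_eff = 5000.0 mm
Slenderness ratio = L / r = 5000.0 / 25.75 = 194.17 (dimensionless)

194.17 (dimensionless)


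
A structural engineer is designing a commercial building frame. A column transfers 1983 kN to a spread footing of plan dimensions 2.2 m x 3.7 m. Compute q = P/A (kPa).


A = 2.2 * 3.7 = 8.14 m^2
q = P / A = 1983 / 8.14
= 243.6118 kPa

243.6118 kPa


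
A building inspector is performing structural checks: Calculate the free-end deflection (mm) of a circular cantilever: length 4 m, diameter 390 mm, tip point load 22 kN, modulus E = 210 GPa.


I = pi * d^4 / 64 = pi * 390^4 / 64 = 1135607695.33 mm^4
L = 4000.0 mm, P = 22000.0 N, E = 210000.0 MPa
delta = P * L^3 / (3 * E * I)
= 22000.0 * 4000.0^3 / (3 * 210000.0 * 1135607695.33)
= 1.968 mm

1.968 mm


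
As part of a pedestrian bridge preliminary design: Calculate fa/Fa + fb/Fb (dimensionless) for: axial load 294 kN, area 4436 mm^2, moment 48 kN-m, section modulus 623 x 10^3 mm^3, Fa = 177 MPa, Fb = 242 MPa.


f_a = P / A = 294000.0 / 4436 = 66.2759 MPa
f_b = M / S = 48000000.0 / 623000.0 = 77.0465 MPa
Ratio = f_a / Fa + f_b / Fb
= 66.2759 / 177 + 77.0465 / 242
= 0.6928 (dimensionless)

0.6928 (dimensionless)


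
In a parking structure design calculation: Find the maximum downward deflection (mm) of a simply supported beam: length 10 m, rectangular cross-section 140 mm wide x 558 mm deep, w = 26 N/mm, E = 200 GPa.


I = 140 * 558^3 / 12 = 2026979640.0 mm^4
L = 10000.0 mm, w = 26 N/mm, E = 200000.0 MPa
delta = 5 * w * L^4 / (384 * E * I)
= 5 * 26 * 10000.0^4 / (384 * 200000.0 * 2026979640.0)
= 8.3509 mm

8.3509 mm


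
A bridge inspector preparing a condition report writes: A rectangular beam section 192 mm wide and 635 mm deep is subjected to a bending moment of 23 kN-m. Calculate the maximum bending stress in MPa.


I = b * h^3 / 12 = 192 * 635^3 / 12 = 4096766000.0 mm^4
y = h / 2 = 635 / 2 = 317.5 mm
M = 23 kN-m = 23000000.0 N-mm
sigma = M * y / I = 23000000.0 * 317.5 / 4096766000.0
= 1.78 MPa

1.78 MPa


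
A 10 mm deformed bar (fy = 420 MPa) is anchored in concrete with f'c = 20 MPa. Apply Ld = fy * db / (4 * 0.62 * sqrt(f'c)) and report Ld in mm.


Ld = (fy * db) / (4 * 0.62 * sqrt(f'c))
= (420 * 10) / (4 * 0.62 * sqrt(20))
= 4200 / 11.0909
= 378.69 mm

378.69 mm


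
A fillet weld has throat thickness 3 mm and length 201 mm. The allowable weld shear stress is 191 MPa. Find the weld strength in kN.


Strength = throat * length * allowable stress
= 3 * 201 * 191 N
= 115173 N
= 115.17 kN

115.17 kN


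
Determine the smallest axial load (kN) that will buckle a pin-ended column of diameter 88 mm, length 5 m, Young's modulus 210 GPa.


I = pi * d^4 / 64 = 2943747.71 mm^4
L = 5000.0 mm
P_cr = pi^2 * E * I / L^2
= 9.8696 * 210000.0 * 2943747.71 / 5000.0^2
= 244050.45 N = 244.0505 kN

244.0505 kN


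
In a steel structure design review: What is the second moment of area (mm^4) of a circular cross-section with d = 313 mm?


r = d / 2 = 313 / 2 = 156.5 mm
I = pi * r^4 / 4 = pi * 156.5^4 / 4
= 471137039.8 mm^4

471137039.8 mm^4


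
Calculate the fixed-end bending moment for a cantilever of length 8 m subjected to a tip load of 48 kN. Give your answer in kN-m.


For a cantilever with a point load at the free end:
M_max = P * L = 48 * 8 = 384 kN-m

384 kN-m


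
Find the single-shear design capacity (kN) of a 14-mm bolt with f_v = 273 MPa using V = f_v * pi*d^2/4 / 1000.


A = pi * d^2 / 4 = pi * 14^2 / 4 = 153.938 mm^2
V = f_v * A / 1000 = 273 * 153.938 / 1000
= 42.0251 kN

42.0251 kN


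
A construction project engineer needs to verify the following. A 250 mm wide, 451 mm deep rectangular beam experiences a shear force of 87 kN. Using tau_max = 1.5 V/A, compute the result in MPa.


A = b * h = 250 * 451 = 112750 mm^2
V = 87 kN = 87000.0 N
tau_max = 1.5 * V / A = 1.5 * 87000.0 / 112750
= 1.1574 MPa

1.1574 MPa


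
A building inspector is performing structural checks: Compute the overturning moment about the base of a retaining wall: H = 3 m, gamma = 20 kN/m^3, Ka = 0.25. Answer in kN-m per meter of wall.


Pa = 0.5 * Ka * gamma * H^2
= 0.5 * 0.25 * 20 * 3^2
= 22.5 kN/m
Arm = H / 3 = 3 / 3 = 1.0 m
Mo = Pa * arm = Pa * H / 3 = 22.5 * 3 / 3 = 22.5 kN-m/m

22.5 kN-m/m


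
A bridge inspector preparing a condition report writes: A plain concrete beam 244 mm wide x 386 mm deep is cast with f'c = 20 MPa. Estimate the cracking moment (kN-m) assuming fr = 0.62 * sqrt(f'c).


fr = 0.62 * sqrt(20) = 0.62 * 4.4721 = 2.7727 MPa
I = 244 * 386^3 / 12 = 1169419938.67 mm^4
y_t = 193.0 mm
M_cr = fr * I / y_t = 2.7727 * 1169419938.67 / 193.0 N-mm
= 16.8004 kN-m

16.8004 kN-m


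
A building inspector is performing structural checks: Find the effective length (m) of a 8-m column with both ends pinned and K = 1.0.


L_eff = K * L
= 1.0 * 8
= 8.0 m

8.0 m


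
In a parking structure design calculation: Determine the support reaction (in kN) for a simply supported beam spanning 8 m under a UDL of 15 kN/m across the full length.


Total load = w * L = 15 * 8 = 120 kN
By symmetry, each reaction R = total / 2 = 120 / 2 = 60.0 kN

60.0 kN


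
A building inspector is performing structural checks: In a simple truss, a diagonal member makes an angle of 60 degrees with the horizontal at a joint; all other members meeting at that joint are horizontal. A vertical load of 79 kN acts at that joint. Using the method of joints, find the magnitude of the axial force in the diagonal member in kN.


At the joint, only the diagonal has a vertical component, so vertical equilibrium gives:
F * sin(60) = 79
F = 79 / sin(60)
= 79 / 0.866025
= 91.22 kN

91.22 kN


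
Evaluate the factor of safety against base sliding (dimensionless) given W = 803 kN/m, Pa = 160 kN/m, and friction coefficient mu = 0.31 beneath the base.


Resisting force = mu * W = 0.31 * 803 = 248.93 kN/m
FOS = Resisting / Driving = 248.93 / 160
= 1.5558 (dimensionless)

1.5558 (dimensionless)


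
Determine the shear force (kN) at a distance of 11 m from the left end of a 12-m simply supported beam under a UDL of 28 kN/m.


R_A = w * L / 2 = 28 * 12 / 2 = 168.0 kN
V(x) = R_A - w * x = 168.0 - 28 * 11
= -140.0 kN

-140.0 kN


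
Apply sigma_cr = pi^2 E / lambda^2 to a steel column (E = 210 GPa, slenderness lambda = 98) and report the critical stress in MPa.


sigma_cr = pi^2 * E / lambda^2
= 9.8696 * 210000.0 / 98^2
= 9.8696 * 210000.0 / 9604
= 215.8077 MPa

215.8077 MPa


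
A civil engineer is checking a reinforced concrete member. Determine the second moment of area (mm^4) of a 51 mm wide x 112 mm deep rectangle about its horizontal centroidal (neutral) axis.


I = b * h^3 / 12
= 51 * 112^3 / 12
= 51 * 1404928 / 12
= 5970944.0 mm^4

5970944.0 mm^4


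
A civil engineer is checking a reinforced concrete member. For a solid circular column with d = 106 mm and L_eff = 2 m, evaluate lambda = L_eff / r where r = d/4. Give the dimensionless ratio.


Radius of gyration r = d / 4 = 106 / 4 = 26.5 mm
L_eff = 2000.0 mm
Slenderness ratio = L / r = 2000.0 / 26.5 = 75.47 (dimensionless)

75.47 (dimensionless)


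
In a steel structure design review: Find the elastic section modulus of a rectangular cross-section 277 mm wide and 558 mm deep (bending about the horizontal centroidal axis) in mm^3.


S = b * h^2 / 6
= 277 * 558^2 / 6
= 277 * 311364 / 6
= 14374638.0 mm^3

14374638.0 mm^3


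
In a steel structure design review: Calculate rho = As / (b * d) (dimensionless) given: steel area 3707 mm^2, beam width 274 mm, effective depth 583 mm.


rho = As / (b * d)
= 3707 / (274 * 583)
= 3707 / 159742
= 0.023206 (dimensionless)

0.023206 (dimensionless)


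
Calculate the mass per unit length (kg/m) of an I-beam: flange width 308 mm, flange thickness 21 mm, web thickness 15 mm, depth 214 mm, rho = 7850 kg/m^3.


A_flanges = 2 * 308 * 21 = 12936 mm^2
A_web = (214 - 2 * 21) * 15 = 2580 mm^2
A_total = 12936 + 2580 = 15516 mm^2 = 0.015516 m^2
Weight = rho * A = 7850 * 0.015516 = 121.8006 kg/m

121.8006 kg/m


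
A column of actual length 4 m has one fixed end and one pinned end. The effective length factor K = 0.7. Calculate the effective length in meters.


L_eff = K * L
= 0.7 * 4
= 2.8 m

2.8 m


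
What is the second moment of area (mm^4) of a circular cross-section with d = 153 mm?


r = d / 2 = 153 / 2 = 76.5 mm
I = pi * r^4 / 4 = pi * 76.5^4 / 4
= 26898968.23 mm^4

26898968.23 mm^4


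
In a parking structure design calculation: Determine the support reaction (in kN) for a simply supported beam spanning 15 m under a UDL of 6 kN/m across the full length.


Total load = w * L = 6 * 15 = 90 kN
By symmetry, each reaction R = total / 2 = 90 / 2 = 45.0 kN

45.0 kN


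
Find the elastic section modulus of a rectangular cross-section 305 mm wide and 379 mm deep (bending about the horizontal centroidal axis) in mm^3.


S = b * h^2 / 6
= 305 * 379^2 / 6
= 305 * 143641 / 6
= 7301750.83 mm^3

7301750.83 mm^3


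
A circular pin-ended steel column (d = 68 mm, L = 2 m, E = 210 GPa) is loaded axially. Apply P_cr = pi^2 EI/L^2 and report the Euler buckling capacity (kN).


I = pi * d^4 / 64 = 1049555.84 mm^4
L = 2000.0 mm
P_cr = pi^2 * E * I / L^2
= 9.8696 * 210000.0 * 1049555.84 / 2000.0^2
= 543831.8 N = 543.8318 kN

543.8318 kN


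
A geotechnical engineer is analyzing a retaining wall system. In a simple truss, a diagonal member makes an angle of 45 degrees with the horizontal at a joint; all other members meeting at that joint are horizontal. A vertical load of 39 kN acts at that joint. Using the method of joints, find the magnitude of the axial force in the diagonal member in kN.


At the joint, only the diagonal has a vertical component, so vertical equilibrium gives:
F * sin(45) = 39
F = 39 / sin(45)
= 39 / 0.707107
= 55.15 kN

55.15 kN


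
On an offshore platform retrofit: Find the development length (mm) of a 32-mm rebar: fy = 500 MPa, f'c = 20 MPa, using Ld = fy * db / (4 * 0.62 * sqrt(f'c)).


Ld = (fy * db) / (4 * 0.62 * sqrt(f'c))
= (500 * 32) / (4 * 0.62 * sqrt(20))
= 16000 / 11.0909
= 1442.62 mm

1442.62 mm


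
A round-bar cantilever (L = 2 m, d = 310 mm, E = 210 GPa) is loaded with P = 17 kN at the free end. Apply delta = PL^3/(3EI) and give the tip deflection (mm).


I = pi * d^4 / 64 = pi * 310^4 / 64 = 453332310.79 mm^4
L = 2000.0 mm, P = 17000.0 N, E = 210000.0 MPa
delta = P * L^3 / (3 * E * I)
= 17000.0 * 2000.0^3 / (3 * 210000.0 * 453332310.79)
= 0.4762 mm

0.4762 mm


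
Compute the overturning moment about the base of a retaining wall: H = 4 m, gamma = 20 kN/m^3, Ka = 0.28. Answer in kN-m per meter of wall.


Pa = 0.5 * Ka * gamma * H^2
= 0.5 * 0.28 * 20 * 4^2
= 44.8 kN/m
Arm = H / 3 = 4 / 3 = 1.3333 m
Mo = Pa * arm = Pa * H / 3 = 44.8 * 4 / 3 = 59.7333 kN-m/m

59.7333 kN-m/m


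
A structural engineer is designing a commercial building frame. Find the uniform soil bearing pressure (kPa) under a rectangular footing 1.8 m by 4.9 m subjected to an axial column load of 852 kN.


A = 1.8 * 4.9 = 8.82 m^2
q = P / A = 852 / 8.82
= 96.5986 kPa

96.5986 kPa


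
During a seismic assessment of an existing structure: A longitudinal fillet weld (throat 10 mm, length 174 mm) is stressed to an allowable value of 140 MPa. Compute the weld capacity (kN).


Strength = throat * length * allowable stress
= 10 * 174 * 140 N
= 243600 N
= 243.6 kN

243.6 kN


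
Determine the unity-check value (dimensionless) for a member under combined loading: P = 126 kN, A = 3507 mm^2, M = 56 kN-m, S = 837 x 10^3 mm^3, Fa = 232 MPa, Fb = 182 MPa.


f_a = P / A = 126000.0 / 3507 = 35.9281 MPa
f_b = M / S = 56000000.0 / 837000.0 = 66.9056 MPa
Ratio = f_a / Fa + f_b / Fb
= 35.9281 / 232 + 66.9056 / 182
= 0.5225 (dimensionless)

0.5225 (dimensionless)


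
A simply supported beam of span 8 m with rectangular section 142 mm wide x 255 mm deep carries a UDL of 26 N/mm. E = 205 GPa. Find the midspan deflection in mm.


I = 142 * 255^3 / 12 = 196212937.5 mm^4
L = 8000.0 mm, w = 26 N/mm, E = 205000.0 MPa
delta = 5 * w * L^4 / (384 * E * I)
= 5 * 26 * 8000.0^4 / (384 * 205000.0 * 196212937.5)
= 34.4739 mm

34.4739 mm


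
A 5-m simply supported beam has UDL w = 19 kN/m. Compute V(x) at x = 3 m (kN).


R_A = w * L / 2 = 19 * 5 / 2 = 47.5 kN
V(x) = R_A - w * x = 47.5 - 19 * 3
= -9.5 kN

-9.5 kN


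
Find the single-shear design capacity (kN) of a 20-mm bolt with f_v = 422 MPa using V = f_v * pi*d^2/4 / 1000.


A = pi * d^2 / 4 = pi * 20^2 / 4 = 314.1593 mm^2
V = f_v * A / 1000 = 422 * 314.1593 / 1000
= 132.5752 kN

132.5752 kN


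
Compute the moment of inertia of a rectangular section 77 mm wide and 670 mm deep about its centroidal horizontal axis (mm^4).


I = b * h^3 / 12
= 77 * 670^3 / 12
= 77 * 300763000 / 12
= 1929895916.67 mm^4

1929895916.67 mm^4


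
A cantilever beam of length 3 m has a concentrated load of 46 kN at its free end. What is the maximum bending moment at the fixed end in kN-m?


For a cantilever with a point load at the free end:
M_max = P * L = 46 * 3 = 138 kN-m

138 kN-m


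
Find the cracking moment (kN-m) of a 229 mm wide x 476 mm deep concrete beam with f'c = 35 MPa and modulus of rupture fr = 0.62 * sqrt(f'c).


fr = 0.62 * sqrt(35) = 0.62 * 5.9161 = 3.668 MPa
I = 229 * 476^3 / 12 = 2058140858.67 mm^4
y_t = 238.0 mm
M_cr = fr * I / y_t = 3.668 * 2058140858.67 / 238.0 N-mm
= 31.7193 kN-m

31.7193 kN-m


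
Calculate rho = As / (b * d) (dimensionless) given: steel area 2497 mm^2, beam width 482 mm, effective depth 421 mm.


rho = As / (b * d)
= 2497 / (482 * 421)
= 2497 / 202922
= 0.012305 (dimensionless)

0.012305 (dimensionless)


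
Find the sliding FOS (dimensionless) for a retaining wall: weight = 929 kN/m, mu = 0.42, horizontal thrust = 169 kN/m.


Resisting force = mu * W = 0.42 * 929 = 390.18 kN/m
FOS = Resisting / Driving = 390.18 / 169
= 2.3088 (dimensionless)

2.3088 (dimensionless)


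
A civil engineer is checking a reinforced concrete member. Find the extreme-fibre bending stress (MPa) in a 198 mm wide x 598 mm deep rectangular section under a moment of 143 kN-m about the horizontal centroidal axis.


I = b * h^3 / 12 = 198 * 598^3 / 12 = 3528478668.0 mm^4
y = h / 2 = 598 / 2 = 299.0 mm
M = 143 kN-m = 143000000.0 N-mm
sigma = M * y / I = 143000000.0 * 299.0 / 3528478668.0
= 12.12 MPa

12.12 MPa


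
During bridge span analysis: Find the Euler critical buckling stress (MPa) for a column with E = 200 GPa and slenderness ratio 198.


sigma_cr = pi^2 * E / lambda^2
= 9.8696 * 200000.0 / 198^2
= 9.8696 * 200000.0 / 39204
= 50.35 MPa

50.35 MPa


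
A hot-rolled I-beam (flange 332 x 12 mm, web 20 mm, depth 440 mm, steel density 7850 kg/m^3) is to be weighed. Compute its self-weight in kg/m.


A_flanges = 2 * 332 * 12 = 7968 mm^2
A_web = (440 - 2 * 12) * 20 = 8320 mm^2
A_total = 7968 + 8320 = 16288 mm^2 = 0.016288 m^2
Weight = rho * A = 7850 * 0.016288 = 127.8608 kg/m

127.8608 kg/m


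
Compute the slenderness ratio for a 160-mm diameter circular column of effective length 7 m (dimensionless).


Radius of gyration r = d / 4 = 160 / 4 = 40.0 mm
L_eff = 7000.0 mm
Slenderness ratio = L / r = 7000.0 / 40.0 = 175.0 (dimensionless)

175.0 (dimensionless)


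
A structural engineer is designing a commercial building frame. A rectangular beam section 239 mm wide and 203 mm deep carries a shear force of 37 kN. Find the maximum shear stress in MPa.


A = b * h = 239 * 203 = 48517 mm^2
V = 37 kN = 37000.0 N
tau_max = 1.5 * V / A = 1.5 * 37000.0 / 48517
= 1.1439 MPa

1.1439 MPa


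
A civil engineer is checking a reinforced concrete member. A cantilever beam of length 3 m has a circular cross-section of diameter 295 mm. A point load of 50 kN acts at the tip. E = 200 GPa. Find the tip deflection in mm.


I = pi * d^4 / 64 = pi * 295^4 / 64 = 371755979.48 mm^4
L = 3000.0 mm, P = 50000.0 N, E = 200000.0 MPa
delta = P * L^3 / (3 * E * I)
= 50000.0 * 3000.0^3 / (3 * 200000.0 * 371755979.48)
= 6.0524 mm

6.0524 mm


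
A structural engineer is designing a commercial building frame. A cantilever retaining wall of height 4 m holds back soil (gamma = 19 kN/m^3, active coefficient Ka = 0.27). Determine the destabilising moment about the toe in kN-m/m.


Pa = 0.5 * Ka * gamma * H^2
= 0.5 * 0.27 * 19 * 4^2
= 41.04 kN/m
Arm = H / 3 = 4 / 3 = 1.3333 m
Mo = Pa * arm = Pa * H / 3 = 41.04 * 4 / 3 = 54.72 kN-m/m

54.72 kN-m/m


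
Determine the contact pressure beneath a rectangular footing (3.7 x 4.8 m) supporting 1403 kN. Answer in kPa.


A = 3.7 * 4.8 = 17.76 m^2
q = P / A = 1403 / 17.76
= 78.9977 kPa

78.9977 kPa


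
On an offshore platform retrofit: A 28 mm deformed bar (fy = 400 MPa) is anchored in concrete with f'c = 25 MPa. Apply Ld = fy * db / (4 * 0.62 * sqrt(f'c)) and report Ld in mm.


Ld = (fy * db) / (4 * 0.62 * sqrt(f'c))
= (400 * 28) / (4 * 0.62 * sqrt(25))
= 11200 / 12.4
= 903.23 mm

903.23 mm
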